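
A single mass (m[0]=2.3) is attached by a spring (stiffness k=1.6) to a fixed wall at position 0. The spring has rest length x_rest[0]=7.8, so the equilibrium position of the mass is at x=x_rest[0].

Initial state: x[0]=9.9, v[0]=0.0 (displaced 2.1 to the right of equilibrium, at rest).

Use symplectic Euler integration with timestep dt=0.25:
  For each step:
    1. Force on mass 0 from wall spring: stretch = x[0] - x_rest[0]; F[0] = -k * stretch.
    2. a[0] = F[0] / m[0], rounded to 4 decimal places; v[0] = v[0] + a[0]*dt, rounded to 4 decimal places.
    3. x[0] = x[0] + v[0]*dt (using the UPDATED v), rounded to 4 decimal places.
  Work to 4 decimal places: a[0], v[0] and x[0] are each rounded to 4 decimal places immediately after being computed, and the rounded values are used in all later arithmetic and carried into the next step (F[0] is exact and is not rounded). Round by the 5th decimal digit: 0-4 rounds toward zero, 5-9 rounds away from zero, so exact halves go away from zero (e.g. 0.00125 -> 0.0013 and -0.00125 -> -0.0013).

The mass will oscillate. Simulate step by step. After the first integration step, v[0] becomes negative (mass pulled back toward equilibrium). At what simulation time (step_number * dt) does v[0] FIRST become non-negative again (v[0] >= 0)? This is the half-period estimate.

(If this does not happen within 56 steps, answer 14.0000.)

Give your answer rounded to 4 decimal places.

Step 0: x=[9.9000] v=[0.0000]
Step 1: x=[9.8087] v=[-0.3652]
Step 2: x=[9.6301] v=[-0.7146]
Step 3: x=[9.3719] v=[-1.0329]
Step 4: x=[9.0453] v=[-1.3063]
Step 5: x=[8.6646] v=[-1.5229]
Step 6: x=[8.2463] v=[-1.6733]
Step 7: x=[7.8086] v=[-1.7509]
Step 8: x=[7.3705] v=[-1.7524]
Step 9: x=[6.9511] v=[-1.6777]
Step 10: x=[6.5686] v=[-1.5301]
Step 11: x=[6.2396] v=[-1.3160]
Step 12: x=[5.9785] v=[-1.0446]
Step 13: x=[5.7966] v=[-0.7278]
Step 14: x=[5.7018] v=[-0.3794]
Step 15: x=[5.6982] v=[-0.0145]
Step 16: x=[5.7860] v=[0.3510]
First v>=0 after going negative at step 16, time=4.0000

Answer: 4.0000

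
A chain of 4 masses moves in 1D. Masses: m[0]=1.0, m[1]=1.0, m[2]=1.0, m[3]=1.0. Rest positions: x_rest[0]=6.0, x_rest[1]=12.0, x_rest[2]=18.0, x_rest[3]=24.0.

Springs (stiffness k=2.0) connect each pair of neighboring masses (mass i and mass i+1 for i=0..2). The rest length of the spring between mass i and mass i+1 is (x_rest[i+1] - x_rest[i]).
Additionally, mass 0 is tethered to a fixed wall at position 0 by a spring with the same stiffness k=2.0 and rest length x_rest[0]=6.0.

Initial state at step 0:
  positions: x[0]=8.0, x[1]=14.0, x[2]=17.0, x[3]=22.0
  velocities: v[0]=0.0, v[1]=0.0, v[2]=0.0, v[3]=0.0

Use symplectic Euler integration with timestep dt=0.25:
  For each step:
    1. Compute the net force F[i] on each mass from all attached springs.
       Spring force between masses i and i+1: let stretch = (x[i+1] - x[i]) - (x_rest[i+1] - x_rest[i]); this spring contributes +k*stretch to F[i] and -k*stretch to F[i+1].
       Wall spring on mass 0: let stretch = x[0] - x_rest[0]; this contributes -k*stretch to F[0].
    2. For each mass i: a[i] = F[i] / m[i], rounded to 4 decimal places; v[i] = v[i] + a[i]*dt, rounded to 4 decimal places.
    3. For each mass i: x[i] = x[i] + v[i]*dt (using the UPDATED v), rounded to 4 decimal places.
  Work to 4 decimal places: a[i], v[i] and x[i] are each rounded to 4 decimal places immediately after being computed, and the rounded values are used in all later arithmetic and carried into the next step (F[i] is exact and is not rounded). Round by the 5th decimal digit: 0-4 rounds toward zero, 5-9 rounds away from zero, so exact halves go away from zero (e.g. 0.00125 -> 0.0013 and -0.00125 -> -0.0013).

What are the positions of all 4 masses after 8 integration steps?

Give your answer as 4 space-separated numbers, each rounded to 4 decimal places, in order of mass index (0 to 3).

Answer: 3.6700 10.2126 17.5439 25.9346

Derivation:
Step 0: x=[8.0000 14.0000 17.0000 22.0000] v=[0.0000 0.0000 0.0000 0.0000]
Step 1: x=[7.7500 13.6250 17.2500 22.1250] v=[-1.0000 -1.5000 1.0000 0.5000]
Step 2: x=[7.2656 12.9688 17.6563 22.3906] v=[-1.9375 -2.6250 1.6250 1.0625]
Step 3: x=[6.5859 12.1856 18.0684 22.8145] v=[-2.7187 -3.1329 1.6484 1.6954]
Step 4: x=[5.7830 11.4378 18.3384 23.3951] v=[-3.2118 -2.9914 1.0801 2.3224]
Step 5: x=[4.9640 10.8457 18.3780 24.0936] v=[-3.2759 -2.3685 0.1582 2.7941]
Step 6: x=[4.2597 10.4599 18.1905 24.8277] v=[-2.8171 -1.5432 -0.7502 2.9363]
Step 7: x=[3.7980 10.2654 17.8663 25.4821] v=[-1.8469 -0.7780 -1.2969 2.6177]
Step 8: x=[3.6700 10.2126 17.5439 25.9346] v=[-0.5122 -0.2113 -1.2895 1.8098]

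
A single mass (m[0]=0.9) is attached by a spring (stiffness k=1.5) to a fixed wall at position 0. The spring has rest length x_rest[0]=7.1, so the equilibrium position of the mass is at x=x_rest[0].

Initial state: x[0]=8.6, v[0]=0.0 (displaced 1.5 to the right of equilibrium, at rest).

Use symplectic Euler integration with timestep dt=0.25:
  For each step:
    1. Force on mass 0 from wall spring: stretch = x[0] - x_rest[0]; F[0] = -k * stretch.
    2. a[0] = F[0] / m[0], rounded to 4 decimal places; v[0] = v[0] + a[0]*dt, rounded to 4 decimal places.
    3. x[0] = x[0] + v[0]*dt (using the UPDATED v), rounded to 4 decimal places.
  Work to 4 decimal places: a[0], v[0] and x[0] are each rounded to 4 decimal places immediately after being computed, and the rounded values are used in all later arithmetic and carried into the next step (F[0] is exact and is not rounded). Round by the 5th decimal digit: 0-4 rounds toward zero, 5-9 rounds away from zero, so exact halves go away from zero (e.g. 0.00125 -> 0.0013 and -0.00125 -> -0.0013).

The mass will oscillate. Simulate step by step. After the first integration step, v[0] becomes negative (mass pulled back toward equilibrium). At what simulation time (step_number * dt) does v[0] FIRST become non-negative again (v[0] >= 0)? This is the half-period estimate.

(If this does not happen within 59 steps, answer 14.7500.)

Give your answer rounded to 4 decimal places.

Step 0: x=[8.6000] v=[0.0000]
Step 1: x=[8.4438] v=[-0.6250]
Step 2: x=[8.1476] v=[-1.1849]
Step 3: x=[7.7423] v=[-1.6214]
Step 4: x=[7.2701] v=[-1.8890]
Step 5: x=[6.7801] v=[-1.9599]
Step 6: x=[6.3235] v=[-1.8266]
Step 7: x=[5.9477] v=[-1.5031]
Step 8: x=[5.6920] v=[-1.0230]
Step 9: x=[5.5829] v=[-0.4363]
Step 10: x=[5.6319] v=[0.1958]
First v>=0 after going negative at step 10, time=2.5000

Answer: 2.5000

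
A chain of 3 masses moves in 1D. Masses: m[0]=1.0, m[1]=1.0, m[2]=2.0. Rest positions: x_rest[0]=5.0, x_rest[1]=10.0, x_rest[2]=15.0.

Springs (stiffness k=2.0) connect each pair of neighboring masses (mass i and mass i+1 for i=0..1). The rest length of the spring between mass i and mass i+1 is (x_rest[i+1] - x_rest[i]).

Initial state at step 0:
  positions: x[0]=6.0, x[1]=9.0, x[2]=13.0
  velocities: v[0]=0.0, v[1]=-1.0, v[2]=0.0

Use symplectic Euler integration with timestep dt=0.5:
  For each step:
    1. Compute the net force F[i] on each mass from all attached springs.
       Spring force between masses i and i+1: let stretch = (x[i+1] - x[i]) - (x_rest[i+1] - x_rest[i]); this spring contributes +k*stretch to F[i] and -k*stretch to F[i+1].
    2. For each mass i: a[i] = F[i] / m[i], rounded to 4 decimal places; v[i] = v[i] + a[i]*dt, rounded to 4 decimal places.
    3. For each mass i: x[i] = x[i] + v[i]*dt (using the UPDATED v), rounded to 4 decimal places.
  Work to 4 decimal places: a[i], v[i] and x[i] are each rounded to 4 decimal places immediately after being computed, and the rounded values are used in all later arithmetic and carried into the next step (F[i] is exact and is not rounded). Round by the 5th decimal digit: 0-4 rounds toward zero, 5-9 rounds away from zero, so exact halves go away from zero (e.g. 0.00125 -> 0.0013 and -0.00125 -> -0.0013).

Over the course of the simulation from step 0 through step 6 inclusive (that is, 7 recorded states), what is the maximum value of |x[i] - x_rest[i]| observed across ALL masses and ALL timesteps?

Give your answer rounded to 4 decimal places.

Answer: 3.1718

Derivation:
Step 0: x=[6.0000 9.0000 13.0000] v=[0.0000 -1.0000 0.0000]
Step 1: x=[5.0000 9.0000 13.2500] v=[-2.0000 0.0000 0.5000]
Step 2: x=[3.5000 9.1250 13.6875] v=[-3.0000 0.2500 0.8750]
Step 3: x=[2.3125 8.7188 14.2344] v=[-2.3750 -0.8125 1.0938]
Step 4: x=[1.8282 7.8672 14.6524] v=[-0.9687 -1.7032 0.8360]
Step 5: x=[1.8634 7.3887 14.6241] v=[0.0703 -0.9570 -0.0566]
Step 6: x=[2.1612 7.7653 14.0370] v=[0.5956 0.7531 -1.1743]
Max displacement = 3.1718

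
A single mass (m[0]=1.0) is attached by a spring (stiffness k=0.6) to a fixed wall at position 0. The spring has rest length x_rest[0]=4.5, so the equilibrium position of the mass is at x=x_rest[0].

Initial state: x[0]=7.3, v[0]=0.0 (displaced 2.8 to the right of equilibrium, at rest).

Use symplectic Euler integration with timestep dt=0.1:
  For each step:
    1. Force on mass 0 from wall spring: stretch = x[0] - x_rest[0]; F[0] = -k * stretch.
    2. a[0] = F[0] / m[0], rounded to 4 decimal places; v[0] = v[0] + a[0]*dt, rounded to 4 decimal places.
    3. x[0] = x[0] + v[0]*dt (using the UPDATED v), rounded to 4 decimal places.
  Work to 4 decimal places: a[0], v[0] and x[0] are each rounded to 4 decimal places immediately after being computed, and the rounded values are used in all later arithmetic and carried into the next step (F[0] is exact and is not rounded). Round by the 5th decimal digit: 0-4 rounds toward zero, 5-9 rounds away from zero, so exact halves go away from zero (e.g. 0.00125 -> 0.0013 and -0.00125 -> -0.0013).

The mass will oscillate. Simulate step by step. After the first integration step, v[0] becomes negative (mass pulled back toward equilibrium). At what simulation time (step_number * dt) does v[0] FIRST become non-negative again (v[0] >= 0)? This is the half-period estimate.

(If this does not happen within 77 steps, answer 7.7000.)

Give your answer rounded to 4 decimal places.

Step 0: x=[7.3000] v=[0.0000]
Step 1: x=[7.2832] v=[-0.1680]
Step 2: x=[7.2497] v=[-0.3350]
Step 3: x=[7.1997] v=[-0.5000]
Step 4: x=[7.1335] v=[-0.6620]
Step 5: x=[7.0515] v=[-0.8200]
Step 6: x=[6.9542] v=[-0.9731]
Step 7: x=[6.8422] v=[-1.1204]
Step 8: x=[6.7161] v=[-1.2609]
Step 9: x=[6.5767] v=[-1.3939]
Step 10: x=[6.4249] v=[-1.5185]
Step 11: x=[6.2615] v=[-1.6340]
Step 12: x=[6.0875] v=[-1.7397]
Step 13: x=[5.9040] v=[-1.8350]
Step 14: x=[5.7121] v=[-1.9192]
Step 15: x=[5.5129] v=[-1.9919]
Step 16: x=[5.3076] v=[-2.0527]
Step 17: x=[5.0975] v=[-2.1012]
Step 18: x=[4.8838] v=[-2.1371]
Step 19: x=[4.6678] v=[-2.1601]
Step 20: x=[4.4508] v=[-2.1702]
Step 21: x=[4.2341] v=[-2.1673]
Step 22: x=[4.0190] v=[-2.1514]
Step 23: x=[3.8068] v=[-2.1225]
Step 24: x=[3.5987] v=[-2.0809]
Step 25: x=[3.3960] v=[-2.0268]
Step 26: x=[3.1999] v=[-1.9606]
Step 27: x=[3.0116] v=[-1.8826]
Step 28: x=[2.8323] v=[-1.7933]
Step 29: x=[2.6630] v=[-1.6932]
Step 30: x=[2.5047] v=[-1.5830]
Step 31: x=[2.3584] v=[-1.4633]
Step 32: x=[2.2249] v=[-1.3348]
Step 33: x=[2.1051] v=[-1.1983]
Step 34: x=[1.9996] v=[-1.0546]
Step 35: x=[1.9091] v=[-0.9046]
Step 36: x=[1.8342] v=[-0.7492]
Step 37: x=[1.7753] v=[-0.5893]
Step 38: x=[1.7327] v=[-0.4258]
Step 39: x=[1.7067] v=[-0.2598]
Step 40: x=[1.6975] v=[-0.0922]
Step 41: x=[1.7051] v=[0.0760]
First v>=0 after going negative at step 41, time=4.1000

Answer: 4.1000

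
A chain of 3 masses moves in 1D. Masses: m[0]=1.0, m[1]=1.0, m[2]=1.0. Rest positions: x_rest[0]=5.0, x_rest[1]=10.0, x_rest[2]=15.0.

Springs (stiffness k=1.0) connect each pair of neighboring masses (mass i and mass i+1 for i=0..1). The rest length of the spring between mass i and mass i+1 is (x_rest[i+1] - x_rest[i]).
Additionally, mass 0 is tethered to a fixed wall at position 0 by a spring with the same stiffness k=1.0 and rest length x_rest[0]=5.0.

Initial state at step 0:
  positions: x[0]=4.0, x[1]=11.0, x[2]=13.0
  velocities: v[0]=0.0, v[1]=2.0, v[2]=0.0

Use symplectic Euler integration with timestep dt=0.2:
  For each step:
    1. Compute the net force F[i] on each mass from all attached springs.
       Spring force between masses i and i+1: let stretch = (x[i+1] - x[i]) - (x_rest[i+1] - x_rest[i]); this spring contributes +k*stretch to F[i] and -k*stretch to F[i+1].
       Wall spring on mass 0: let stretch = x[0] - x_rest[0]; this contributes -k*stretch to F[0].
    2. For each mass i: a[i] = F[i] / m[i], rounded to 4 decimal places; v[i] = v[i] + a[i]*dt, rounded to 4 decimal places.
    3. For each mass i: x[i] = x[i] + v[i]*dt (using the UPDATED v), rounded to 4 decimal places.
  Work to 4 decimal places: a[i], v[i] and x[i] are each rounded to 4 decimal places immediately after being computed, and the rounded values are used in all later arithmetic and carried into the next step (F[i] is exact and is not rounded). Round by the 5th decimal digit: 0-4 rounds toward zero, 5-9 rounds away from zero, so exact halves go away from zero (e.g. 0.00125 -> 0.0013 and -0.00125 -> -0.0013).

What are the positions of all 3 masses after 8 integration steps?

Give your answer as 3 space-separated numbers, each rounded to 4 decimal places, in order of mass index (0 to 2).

Answer: 6.4055 9.1933 16.1835

Derivation:
Step 0: x=[4.0000 11.0000 13.0000] v=[0.0000 2.0000 0.0000]
Step 1: x=[4.1200 11.2000 13.1200] v=[0.6000 1.0000 0.6000]
Step 2: x=[4.3584 11.1936 13.3632] v=[1.1920 -0.0320 1.2160]
Step 3: x=[4.6959 11.0006 13.7196] v=[1.6874 -0.9651 1.7821]
Step 4: x=[5.0977 10.6642 14.1673] v=[2.0092 -1.6822 2.2383]
Step 5: x=[5.5183 10.2452 14.6748] v=[2.1030 -2.0949 2.5377]
Step 6: x=[5.9072 9.8143 15.2052] v=[1.9447 -2.1544 2.6518]
Step 7: x=[6.2161 9.4428 15.7199] v=[1.5447 -1.8576 2.5736]
Step 8: x=[6.4055 9.1933 16.1835] v=[0.9468 -1.2475 2.3182]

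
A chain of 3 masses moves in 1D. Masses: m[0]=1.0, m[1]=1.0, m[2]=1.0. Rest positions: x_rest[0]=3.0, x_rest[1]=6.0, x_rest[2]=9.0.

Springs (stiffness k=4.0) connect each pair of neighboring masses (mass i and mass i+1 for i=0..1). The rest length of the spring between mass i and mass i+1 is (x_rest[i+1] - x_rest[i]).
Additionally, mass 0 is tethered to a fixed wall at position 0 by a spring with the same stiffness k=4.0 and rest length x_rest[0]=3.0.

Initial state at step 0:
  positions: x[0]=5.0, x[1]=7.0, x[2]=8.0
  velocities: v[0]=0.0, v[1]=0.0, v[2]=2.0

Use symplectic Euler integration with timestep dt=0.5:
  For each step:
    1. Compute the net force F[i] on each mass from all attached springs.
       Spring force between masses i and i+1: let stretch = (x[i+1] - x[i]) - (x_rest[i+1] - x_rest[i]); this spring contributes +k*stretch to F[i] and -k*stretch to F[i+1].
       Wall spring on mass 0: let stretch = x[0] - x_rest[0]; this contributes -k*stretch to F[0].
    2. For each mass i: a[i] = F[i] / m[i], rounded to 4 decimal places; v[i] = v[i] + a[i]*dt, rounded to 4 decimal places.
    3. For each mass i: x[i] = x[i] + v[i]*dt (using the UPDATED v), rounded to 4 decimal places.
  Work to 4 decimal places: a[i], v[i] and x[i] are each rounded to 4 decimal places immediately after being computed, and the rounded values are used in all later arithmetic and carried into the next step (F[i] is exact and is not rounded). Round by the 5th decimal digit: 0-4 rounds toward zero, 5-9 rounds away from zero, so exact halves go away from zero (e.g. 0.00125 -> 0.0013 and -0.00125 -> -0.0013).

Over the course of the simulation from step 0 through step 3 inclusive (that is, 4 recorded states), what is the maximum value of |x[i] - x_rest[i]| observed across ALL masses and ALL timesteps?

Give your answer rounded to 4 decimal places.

Answer: 3.0000

Derivation:
Step 0: x=[5.0000 7.0000 8.0000] v=[0.0000 0.0000 2.0000]
Step 1: x=[2.0000 6.0000 11.0000] v=[-6.0000 -2.0000 6.0000]
Step 2: x=[1.0000 6.0000 12.0000] v=[-2.0000 0.0000 2.0000]
Step 3: x=[4.0000 7.0000 10.0000] v=[6.0000 2.0000 -4.0000]
Max displacement = 3.0000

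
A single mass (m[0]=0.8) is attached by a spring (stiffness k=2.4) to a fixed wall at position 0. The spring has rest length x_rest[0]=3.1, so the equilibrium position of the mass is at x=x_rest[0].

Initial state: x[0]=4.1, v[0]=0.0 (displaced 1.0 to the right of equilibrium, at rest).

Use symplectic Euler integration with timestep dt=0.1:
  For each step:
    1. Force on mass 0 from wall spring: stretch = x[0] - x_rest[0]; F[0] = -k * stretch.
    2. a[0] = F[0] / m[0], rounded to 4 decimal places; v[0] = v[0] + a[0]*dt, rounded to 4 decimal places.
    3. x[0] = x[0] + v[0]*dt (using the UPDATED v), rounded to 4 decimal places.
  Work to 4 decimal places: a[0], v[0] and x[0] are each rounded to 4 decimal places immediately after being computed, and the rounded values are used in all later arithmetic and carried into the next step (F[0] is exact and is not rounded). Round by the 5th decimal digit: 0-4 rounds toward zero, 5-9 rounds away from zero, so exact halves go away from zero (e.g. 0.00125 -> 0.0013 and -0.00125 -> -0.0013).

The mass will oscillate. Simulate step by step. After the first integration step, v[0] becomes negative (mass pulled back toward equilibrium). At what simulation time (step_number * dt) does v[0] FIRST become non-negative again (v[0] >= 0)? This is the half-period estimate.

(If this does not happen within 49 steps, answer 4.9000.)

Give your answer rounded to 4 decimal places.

Step 0: x=[4.1000] v=[0.0000]
Step 1: x=[4.0700] v=[-0.3000]
Step 2: x=[4.0109] v=[-0.5910]
Step 3: x=[3.9245] v=[-0.8643]
Step 4: x=[3.8133] v=[-1.1117]
Step 5: x=[3.6807] v=[-1.3257]
Step 6: x=[3.5307] v=[-1.4999]
Step 7: x=[3.3678] v=[-1.6291]
Step 8: x=[3.1969] v=[-1.7094]
Step 9: x=[3.0231] v=[-1.7385]
Step 10: x=[2.8516] v=[-1.7154]
Step 11: x=[2.6875] v=[-1.6409]
Step 12: x=[2.5358] v=[-1.5172]
Step 13: x=[2.4010] v=[-1.3479]
Step 14: x=[2.2872] v=[-1.1382]
Step 15: x=[2.1978] v=[-0.8944]
Step 16: x=[2.1354] v=[-0.6237]
Step 17: x=[2.1020] v=[-0.3343]
Step 18: x=[2.0985] v=[-0.0349]
Step 19: x=[2.1251] v=[0.2656]
First v>=0 after going negative at step 19, time=1.9000

Answer: 1.9000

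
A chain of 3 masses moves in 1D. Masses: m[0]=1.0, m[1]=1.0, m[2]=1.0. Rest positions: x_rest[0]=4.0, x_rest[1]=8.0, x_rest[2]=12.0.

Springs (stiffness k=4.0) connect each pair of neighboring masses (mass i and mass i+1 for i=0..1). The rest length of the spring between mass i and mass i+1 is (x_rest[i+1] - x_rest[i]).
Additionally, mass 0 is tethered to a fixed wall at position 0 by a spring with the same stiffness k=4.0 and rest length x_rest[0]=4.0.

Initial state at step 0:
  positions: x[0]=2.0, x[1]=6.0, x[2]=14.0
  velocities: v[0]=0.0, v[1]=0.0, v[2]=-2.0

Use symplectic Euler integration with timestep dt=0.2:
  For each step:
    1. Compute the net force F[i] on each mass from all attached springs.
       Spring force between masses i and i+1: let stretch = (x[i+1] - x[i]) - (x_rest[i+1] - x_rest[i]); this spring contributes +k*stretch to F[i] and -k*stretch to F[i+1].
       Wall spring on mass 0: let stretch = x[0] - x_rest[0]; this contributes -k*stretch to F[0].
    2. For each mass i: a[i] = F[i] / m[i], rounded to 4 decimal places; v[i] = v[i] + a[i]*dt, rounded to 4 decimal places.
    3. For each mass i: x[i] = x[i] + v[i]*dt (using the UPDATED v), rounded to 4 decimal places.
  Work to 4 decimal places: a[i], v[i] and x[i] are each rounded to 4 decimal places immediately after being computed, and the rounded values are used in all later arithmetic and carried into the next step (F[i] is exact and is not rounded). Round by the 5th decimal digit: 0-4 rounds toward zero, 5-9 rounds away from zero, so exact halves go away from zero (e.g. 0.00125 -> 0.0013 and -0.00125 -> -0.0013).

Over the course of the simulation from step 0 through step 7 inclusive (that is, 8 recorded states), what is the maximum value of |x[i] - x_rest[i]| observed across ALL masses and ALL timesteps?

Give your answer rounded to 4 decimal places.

Answer: 3.3269

Derivation:
Step 0: x=[2.0000 6.0000 14.0000] v=[0.0000 0.0000 -2.0000]
Step 1: x=[2.3200 6.6400 12.9600] v=[1.6000 3.2000 -5.2000]
Step 2: x=[2.9600 7.6000 11.5488] v=[3.2000 4.8000 -7.0560]
Step 3: x=[3.8688 8.4494 10.1458] v=[4.5440 4.2470 -7.0150]
Step 4: x=[4.8915 8.8373 9.1114] v=[5.1134 1.9396 -5.1721]
Step 5: x=[5.7629 8.6377 8.6731] v=[4.3568 -0.9978 -2.1914]
Step 6: x=[6.1722 7.9838 8.8692] v=[2.0463 -3.2693 0.9803]
Step 7: x=[5.8838 7.1817 9.5636] v=[-1.4422 -4.0103 3.4720]
Max displacement = 3.3269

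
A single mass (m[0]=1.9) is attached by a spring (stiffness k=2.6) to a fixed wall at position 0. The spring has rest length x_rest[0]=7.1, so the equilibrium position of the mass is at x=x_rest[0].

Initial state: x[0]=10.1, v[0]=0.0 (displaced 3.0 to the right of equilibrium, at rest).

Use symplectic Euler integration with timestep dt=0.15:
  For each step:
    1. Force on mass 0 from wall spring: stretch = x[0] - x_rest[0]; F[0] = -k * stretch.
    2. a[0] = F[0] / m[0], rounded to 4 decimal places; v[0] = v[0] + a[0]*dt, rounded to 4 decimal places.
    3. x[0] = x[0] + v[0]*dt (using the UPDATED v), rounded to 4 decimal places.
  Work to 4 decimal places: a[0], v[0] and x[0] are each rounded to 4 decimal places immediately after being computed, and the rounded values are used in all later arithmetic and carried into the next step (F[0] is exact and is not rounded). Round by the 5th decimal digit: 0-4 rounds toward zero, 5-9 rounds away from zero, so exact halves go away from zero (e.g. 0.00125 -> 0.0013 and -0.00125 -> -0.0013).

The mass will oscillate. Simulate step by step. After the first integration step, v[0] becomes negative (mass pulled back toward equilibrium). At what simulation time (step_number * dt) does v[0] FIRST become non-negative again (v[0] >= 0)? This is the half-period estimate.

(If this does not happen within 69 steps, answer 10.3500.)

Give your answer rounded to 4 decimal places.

Answer: 2.7000

Derivation:
Step 0: x=[10.1000] v=[0.0000]
Step 1: x=[10.0076] v=[-0.6158]
Step 2: x=[9.8257] v=[-1.2126]
Step 3: x=[9.5599] v=[-1.7721]
Step 4: x=[9.2184] v=[-2.2770]
Step 5: x=[8.8116] v=[-2.7118]
Step 6: x=[8.3521] v=[-3.0631]
Step 7: x=[7.8541] v=[-3.3201]
Step 8: x=[7.3329] v=[-3.4749]
Step 9: x=[6.8045] v=[-3.5227]
Step 10: x=[6.2852] v=[-3.4620]
Step 11: x=[5.7910] v=[-3.2948]
Step 12: x=[5.3371] v=[-3.0261]
Step 13: x=[4.9375] v=[-2.6642]
Step 14: x=[4.6045] v=[-2.2203]
Step 15: x=[4.3483] v=[-1.7081]
Step 16: x=[4.1768] v=[-1.1433]
Step 17: x=[4.0953] v=[-0.5433]
Step 18: x=[4.1063] v=[0.0735]
First v>=0 after going negative at step 18, time=2.7000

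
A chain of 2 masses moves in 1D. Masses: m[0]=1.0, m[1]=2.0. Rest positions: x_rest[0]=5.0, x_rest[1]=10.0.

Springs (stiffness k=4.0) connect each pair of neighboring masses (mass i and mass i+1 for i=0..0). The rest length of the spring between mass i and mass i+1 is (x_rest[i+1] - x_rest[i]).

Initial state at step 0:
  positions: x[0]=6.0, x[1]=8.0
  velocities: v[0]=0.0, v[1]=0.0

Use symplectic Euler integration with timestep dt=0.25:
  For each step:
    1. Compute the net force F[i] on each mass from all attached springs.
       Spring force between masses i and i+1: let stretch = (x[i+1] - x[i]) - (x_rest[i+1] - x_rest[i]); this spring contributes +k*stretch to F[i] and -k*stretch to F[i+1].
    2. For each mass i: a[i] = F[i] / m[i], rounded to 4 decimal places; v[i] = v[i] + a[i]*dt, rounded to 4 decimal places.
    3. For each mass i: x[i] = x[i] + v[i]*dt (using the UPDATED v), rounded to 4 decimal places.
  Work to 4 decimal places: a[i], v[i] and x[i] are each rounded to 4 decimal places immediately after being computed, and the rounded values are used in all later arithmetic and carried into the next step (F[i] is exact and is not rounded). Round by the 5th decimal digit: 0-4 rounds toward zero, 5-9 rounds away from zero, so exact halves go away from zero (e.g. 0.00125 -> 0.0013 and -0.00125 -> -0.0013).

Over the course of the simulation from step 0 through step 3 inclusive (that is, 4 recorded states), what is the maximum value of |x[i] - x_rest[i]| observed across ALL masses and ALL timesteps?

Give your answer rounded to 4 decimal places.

Step 0: x=[6.0000 8.0000] v=[0.0000 0.0000]
Step 1: x=[5.2500 8.3750] v=[-3.0000 1.5000]
Step 2: x=[4.0313 8.9844] v=[-4.8750 2.4375]
Step 3: x=[2.8008 9.5997] v=[-4.9219 2.4610]
Max displacement = 2.1992

Answer: 2.1992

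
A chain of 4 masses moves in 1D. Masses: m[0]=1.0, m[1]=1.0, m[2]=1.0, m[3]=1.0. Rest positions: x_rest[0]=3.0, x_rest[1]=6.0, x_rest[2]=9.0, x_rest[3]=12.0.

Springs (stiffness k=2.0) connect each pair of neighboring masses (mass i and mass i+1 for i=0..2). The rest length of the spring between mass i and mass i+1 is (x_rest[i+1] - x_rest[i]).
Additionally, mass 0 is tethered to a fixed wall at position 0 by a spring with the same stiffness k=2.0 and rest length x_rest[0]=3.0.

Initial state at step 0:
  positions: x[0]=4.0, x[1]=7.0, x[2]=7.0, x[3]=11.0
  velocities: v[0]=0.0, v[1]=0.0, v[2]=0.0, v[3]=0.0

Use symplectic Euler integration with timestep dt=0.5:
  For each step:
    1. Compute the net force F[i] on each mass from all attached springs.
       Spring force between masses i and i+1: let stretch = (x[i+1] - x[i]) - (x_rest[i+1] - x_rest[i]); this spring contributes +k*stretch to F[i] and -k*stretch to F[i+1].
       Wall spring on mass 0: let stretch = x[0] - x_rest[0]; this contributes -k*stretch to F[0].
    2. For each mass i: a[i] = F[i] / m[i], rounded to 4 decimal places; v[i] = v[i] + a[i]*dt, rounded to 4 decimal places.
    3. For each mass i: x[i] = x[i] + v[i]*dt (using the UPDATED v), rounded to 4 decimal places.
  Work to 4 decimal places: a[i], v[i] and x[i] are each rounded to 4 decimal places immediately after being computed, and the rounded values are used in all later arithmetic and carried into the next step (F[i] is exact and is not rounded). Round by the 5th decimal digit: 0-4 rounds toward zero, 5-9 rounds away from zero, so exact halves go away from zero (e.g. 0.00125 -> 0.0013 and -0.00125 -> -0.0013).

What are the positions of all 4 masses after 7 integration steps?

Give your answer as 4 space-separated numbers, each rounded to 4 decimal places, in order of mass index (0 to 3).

Step 0: x=[4.0000 7.0000 7.0000 11.0000] v=[0.0000 0.0000 0.0000 0.0000]
Step 1: x=[3.5000 5.5000 9.0000 10.5000] v=[-1.0000 -3.0000 4.0000 -1.0000]
Step 2: x=[2.2500 4.7500 10.0000 10.7500] v=[-2.5000 -1.5000 2.0000 0.5000]
Step 3: x=[1.1250 5.3750 8.7500 12.1250] v=[-2.2500 1.2500 -2.5000 2.7500]
Step 4: x=[1.5625 5.5625 7.5000 13.3125] v=[0.8750 0.3750 -2.5000 2.3750]
Step 5: x=[3.2188 4.7188 8.1875 13.0938] v=[3.3125 -1.6875 1.3750 -0.4375]
Step 6: x=[4.0157 4.8594 9.5938 11.9219] v=[1.5937 0.2812 2.8126 -2.3438]
Step 7: x=[3.2266 6.9454 9.7970 11.0860] v=[-1.5783 4.1719 0.4063 -1.6719]

Answer: 3.2266 6.9454 9.7970 11.0860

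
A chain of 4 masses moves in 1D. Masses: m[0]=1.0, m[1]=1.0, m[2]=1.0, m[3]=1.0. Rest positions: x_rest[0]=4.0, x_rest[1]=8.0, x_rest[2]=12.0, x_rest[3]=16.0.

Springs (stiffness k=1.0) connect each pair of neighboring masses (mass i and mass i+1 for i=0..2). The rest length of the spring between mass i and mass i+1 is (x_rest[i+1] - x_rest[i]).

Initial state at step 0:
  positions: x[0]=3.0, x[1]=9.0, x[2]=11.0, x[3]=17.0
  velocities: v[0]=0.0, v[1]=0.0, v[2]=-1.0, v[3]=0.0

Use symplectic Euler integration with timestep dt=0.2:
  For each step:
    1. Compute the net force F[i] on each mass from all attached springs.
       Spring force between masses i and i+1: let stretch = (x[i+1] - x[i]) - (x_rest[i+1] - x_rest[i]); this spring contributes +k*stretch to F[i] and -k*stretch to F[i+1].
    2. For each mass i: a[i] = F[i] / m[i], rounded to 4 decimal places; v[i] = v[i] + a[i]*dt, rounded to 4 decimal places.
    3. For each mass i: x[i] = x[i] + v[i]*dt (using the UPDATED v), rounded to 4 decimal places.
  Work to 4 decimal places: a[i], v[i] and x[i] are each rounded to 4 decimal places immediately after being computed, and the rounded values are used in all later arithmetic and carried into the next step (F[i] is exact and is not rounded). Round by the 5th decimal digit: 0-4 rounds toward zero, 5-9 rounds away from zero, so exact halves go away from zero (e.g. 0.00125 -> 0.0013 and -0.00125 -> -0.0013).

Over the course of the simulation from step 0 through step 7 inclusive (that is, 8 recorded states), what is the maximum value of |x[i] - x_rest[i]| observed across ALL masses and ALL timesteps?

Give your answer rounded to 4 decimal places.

Answer: 1.5454

Derivation:
Step 0: x=[3.0000 9.0000 11.0000 17.0000] v=[0.0000 0.0000 -1.0000 0.0000]
Step 1: x=[3.0800 8.8400 10.9600 16.9200] v=[0.4000 -0.8000 -0.2000 -0.4000]
Step 2: x=[3.2304 8.5344 11.0736 16.7616] v=[0.7520 -1.5280 0.5680 -0.7920]
Step 3: x=[3.4330 8.1182 11.3132 16.5357] v=[1.0128 -2.0810 1.1978 -1.1296]
Step 4: x=[3.6630 7.6424 11.6339 16.2609] v=[1.1498 -2.3790 1.6033 -1.3741]
Step 5: x=[3.8921 7.1671 11.9800 15.9610] v=[1.1457 -2.3766 1.7304 -1.4995]
Step 6: x=[4.0922 6.7533 12.2928 15.6619] v=[1.0007 -2.0690 1.5640 -1.4957]
Step 7: x=[4.2388 6.4546 12.5188 15.3880] v=[0.7329 -1.4933 1.1299 -1.3695]
Max displacement = 1.5454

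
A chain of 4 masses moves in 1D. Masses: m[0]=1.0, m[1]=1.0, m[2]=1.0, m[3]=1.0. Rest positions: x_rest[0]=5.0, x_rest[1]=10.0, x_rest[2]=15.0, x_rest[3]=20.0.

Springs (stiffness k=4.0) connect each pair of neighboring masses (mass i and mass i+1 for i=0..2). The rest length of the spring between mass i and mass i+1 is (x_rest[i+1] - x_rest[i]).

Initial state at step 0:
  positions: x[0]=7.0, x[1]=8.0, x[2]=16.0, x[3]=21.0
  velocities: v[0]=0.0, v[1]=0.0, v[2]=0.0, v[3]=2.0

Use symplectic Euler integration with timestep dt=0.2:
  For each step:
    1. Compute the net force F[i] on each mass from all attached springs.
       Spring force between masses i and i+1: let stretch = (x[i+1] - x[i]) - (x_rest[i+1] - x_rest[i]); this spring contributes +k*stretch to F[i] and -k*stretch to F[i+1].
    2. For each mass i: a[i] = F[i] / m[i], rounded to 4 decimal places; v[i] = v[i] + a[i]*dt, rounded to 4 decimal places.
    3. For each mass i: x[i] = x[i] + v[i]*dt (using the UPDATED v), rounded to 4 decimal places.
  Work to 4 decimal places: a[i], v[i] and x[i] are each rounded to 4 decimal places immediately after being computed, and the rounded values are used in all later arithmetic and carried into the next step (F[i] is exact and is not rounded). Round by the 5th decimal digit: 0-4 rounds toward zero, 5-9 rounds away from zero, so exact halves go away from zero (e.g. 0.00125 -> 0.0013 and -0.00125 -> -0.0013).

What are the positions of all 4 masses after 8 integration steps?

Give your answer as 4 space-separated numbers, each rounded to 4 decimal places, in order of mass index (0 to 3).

Answer: 6.6720 9.6310 17.9975 20.8997

Derivation:
Step 0: x=[7.0000 8.0000 16.0000 21.0000] v=[0.0000 0.0000 0.0000 2.0000]
Step 1: x=[6.3600 9.1200 15.5200 21.4000] v=[-3.2000 5.6000 -2.4000 2.0000]
Step 2: x=[5.3616 10.8224 14.9568 21.6592] v=[-4.9920 8.5120 -2.8160 1.2960]
Step 3: x=[4.4369 12.3126 14.8045 21.6460] v=[-4.6234 7.4509 -0.7616 -0.0659]
Step 4: x=[3.9723 12.9414 15.3481 21.3382] v=[-2.3228 3.1439 2.7181 -1.5391]
Step 5: x=[4.1428 12.5202 16.4651 20.8720] v=[0.8525 -2.1060 5.5848 -2.3312]
Step 6: x=[4.8537 11.3898 17.6560 20.5007] v=[3.5544 -5.6520 5.9544 -1.8567]
Step 7: x=[5.8104 10.2162 18.2994 20.4742] v=[4.7833 -5.8679 3.2172 -0.1325]
Step 8: x=[6.6720 9.6310 17.9975 20.8997] v=[4.3079 -2.9260 -1.5095 2.1277]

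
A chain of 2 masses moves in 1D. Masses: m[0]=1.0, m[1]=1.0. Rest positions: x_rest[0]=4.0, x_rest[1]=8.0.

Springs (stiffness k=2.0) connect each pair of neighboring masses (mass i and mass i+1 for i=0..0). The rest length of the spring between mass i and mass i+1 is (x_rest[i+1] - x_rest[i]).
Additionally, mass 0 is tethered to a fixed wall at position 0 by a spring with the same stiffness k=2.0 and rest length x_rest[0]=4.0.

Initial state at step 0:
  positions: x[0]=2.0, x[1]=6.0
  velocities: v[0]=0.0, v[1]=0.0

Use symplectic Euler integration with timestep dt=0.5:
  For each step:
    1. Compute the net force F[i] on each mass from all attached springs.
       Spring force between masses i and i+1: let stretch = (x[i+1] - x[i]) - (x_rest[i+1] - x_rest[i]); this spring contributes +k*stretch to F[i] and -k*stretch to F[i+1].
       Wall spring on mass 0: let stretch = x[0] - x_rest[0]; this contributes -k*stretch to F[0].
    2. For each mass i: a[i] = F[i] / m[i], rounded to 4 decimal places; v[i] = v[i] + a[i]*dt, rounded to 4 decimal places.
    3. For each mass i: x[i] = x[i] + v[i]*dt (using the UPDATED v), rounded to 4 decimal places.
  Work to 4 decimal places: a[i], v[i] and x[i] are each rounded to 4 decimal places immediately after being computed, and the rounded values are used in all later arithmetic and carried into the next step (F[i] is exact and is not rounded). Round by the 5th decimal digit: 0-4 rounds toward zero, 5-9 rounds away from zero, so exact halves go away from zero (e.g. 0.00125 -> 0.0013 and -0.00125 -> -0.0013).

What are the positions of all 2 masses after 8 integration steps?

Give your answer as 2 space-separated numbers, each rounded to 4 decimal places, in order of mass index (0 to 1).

Answer: 5.6250 9.7266

Derivation:
Step 0: x=[2.0000 6.0000] v=[0.0000 0.0000]
Step 1: x=[3.0000 6.0000] v=[2.0000 0.0000]
Step 2: x=[4.0000 6.5000] v=[2.0000 1.0000]
Step 3: x=[4.2500 7.7500] v=[0.5000 2.5000]
Step 4: x=[4.1250 9.2500] v=[-0.2500 3.0000]
Step 5: x=[4.5000 10.1875] v=[0.7500 1.8750]
Step 6: x=[5.4688 10.2813] v=[1.9375 0.1875]
Step 7: x=[6.1094 9.9688] v=[1.2812 -0.6250]
Step 8: x=[5.6250 9.7266] v=[-0.9688 -0.4844]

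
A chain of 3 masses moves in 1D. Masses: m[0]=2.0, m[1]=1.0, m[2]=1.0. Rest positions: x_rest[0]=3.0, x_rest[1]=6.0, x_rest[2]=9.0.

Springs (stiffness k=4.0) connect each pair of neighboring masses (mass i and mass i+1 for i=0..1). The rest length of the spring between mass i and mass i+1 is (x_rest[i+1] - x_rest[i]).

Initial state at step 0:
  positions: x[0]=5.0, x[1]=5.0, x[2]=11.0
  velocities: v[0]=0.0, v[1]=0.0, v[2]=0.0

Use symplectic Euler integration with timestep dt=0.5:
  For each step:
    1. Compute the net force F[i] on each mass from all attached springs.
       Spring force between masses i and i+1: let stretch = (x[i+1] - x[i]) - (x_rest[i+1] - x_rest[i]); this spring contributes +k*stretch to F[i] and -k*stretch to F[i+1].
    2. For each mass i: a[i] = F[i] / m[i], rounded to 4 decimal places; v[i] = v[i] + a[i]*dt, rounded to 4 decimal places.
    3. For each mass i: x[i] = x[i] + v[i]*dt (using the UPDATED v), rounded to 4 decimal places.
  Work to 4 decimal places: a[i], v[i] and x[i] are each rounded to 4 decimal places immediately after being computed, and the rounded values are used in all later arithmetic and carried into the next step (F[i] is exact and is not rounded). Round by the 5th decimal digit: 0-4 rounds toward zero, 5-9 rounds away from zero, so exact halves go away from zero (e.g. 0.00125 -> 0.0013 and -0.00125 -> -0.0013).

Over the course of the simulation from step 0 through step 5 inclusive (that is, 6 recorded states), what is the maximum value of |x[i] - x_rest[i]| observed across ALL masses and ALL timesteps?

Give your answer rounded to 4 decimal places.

Answer: 5.0000

Derivation:
Step 0: x=[5.0000 5.0000 11.0000] v=[0.0000 0.0000 0.0000]
Step 1: x=[3.5000 11.0000 8.0000] v=[-3.0000 12.0000 -6.0000]
Step 2: x=[4.2500 6.5000 11.0000] v=[1.5000 -9.0000 6.0000]
Step 3: x=[4.6250 4.2500 12.5000] v=[0.7500 -4.5000 3.0000]
Step 4: x=[3.3125 10.6250 8.7500] v=[-2.6250 12.7500 -7.5000]
Step 5: x=[4.1563 7.8125 9.8750] v=[1.6875 -5.6250 2.2500]
Max displacement = 5.0000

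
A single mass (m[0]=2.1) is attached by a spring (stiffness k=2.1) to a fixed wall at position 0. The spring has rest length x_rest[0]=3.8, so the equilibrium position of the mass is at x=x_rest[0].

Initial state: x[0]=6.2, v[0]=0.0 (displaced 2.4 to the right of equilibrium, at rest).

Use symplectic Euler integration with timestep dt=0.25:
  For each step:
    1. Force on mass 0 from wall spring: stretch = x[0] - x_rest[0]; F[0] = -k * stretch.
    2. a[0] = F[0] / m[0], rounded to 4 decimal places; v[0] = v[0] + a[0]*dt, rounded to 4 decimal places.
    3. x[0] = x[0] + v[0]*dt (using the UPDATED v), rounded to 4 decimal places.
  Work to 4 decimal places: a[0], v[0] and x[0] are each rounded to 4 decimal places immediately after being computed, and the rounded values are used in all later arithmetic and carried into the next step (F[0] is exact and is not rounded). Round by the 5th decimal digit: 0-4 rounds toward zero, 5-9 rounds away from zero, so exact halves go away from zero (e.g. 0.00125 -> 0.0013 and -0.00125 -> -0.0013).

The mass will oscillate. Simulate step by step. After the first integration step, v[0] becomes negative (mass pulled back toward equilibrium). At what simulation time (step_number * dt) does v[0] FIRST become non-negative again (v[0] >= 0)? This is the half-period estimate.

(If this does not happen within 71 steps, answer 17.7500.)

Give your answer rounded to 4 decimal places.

Step 0: x=[6.2000] v=[0.0000]
Step 1: x=[6.0500] v=[-0.6000]
Step 2: x=[5.7594] v=[-1.1625]
Step 3: x=[5.3463] v=[-1.6524]
Step 4: x=[4.8366] v=[-2.0390]
Step 5: x=[4.2621] v=[-2.2982]
Step 6: x=[3.6587] v=[-2.4137]
Step 7: x=[3.0641] v=[-2.3784]
Step 8: x=[2.5155] v=[-2.1944]
Step 9: x=[2.0472] v=[-1.8733]
Step 10: x=[1.6884] v=[-1.4351]
Step 11: x=[1.4616] v=[-0.9072]
Step 12: x=[1.3810] v=[-0.3226]
Step 13: x=[1.4516] v=[0.2822]
First v>=0 after going negative at step 13, time=3.2500

Answer: 3.2500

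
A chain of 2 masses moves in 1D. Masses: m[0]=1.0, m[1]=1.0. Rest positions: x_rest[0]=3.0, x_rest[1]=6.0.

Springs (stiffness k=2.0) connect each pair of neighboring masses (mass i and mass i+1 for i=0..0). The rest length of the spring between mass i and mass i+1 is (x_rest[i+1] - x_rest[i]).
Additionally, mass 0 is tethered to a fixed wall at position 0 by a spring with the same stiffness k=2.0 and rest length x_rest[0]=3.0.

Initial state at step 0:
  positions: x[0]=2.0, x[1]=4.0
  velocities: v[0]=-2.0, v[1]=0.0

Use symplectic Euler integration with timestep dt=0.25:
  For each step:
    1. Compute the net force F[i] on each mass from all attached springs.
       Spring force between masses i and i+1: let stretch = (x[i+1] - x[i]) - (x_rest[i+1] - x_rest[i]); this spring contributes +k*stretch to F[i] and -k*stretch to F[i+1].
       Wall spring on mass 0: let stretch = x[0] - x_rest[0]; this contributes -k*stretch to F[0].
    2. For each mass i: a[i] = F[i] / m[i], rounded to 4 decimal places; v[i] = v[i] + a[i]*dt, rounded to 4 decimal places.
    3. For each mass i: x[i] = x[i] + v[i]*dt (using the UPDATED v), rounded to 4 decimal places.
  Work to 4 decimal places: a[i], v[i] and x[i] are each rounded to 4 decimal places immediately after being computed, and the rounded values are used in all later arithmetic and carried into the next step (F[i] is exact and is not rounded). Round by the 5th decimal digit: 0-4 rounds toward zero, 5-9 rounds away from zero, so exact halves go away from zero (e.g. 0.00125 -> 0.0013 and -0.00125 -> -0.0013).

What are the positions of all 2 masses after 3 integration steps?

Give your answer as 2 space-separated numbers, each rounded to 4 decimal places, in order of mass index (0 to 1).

Step 0: x=[2.0000 4.0000] v=[-2.0000 0.0000]
Step 1: x=[1.5000 4.1250] v=[-2.0000 0.5000]
Step 2: x=[1.1406 4.2969] v=[-1.4375 0.6875]
Step 3: x=[1.0332 4.4493] v=[-0.4297 0.6094]

Answer: 1.0332 4.4493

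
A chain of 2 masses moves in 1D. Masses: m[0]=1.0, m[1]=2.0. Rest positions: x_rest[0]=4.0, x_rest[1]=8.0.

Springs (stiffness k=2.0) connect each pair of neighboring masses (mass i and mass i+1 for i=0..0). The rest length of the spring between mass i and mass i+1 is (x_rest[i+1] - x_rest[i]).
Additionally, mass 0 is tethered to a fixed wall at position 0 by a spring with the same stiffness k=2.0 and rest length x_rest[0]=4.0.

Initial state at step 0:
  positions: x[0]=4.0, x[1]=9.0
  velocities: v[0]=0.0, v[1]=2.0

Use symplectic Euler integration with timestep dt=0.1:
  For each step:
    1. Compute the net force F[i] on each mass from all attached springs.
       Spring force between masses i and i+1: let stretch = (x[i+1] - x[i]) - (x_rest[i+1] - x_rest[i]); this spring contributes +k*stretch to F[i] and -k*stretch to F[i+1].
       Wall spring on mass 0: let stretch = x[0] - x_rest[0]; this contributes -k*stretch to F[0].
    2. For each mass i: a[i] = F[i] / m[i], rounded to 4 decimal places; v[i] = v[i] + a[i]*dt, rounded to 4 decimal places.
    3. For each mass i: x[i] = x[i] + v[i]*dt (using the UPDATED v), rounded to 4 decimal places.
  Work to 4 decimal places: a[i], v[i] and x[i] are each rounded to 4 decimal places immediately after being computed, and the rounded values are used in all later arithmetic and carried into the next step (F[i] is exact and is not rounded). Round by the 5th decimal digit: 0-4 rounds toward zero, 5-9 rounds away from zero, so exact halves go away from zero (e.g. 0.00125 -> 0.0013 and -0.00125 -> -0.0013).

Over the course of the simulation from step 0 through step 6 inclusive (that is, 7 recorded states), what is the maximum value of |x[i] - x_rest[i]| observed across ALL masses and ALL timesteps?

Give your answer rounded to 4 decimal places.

Step 0: x=[4.0000 9.0000] v=[0.0000 2.0000]
Step 1: x=[4.0200 9.1900] v=[0.2000 1.9000]
Step 2: x=[4.0630 9.3683] v=[0.4300 1.7830]
Step 3: x=[4.1309 9.5336] v=[0.6785 1.6525]
Step 4: x=[4.2242 9.6848] v=[0.9329 1.5122]
Step 5: x=[4.3422 9.8214] v=[1.1802 1.3661]
Step 6: x=[4.4830 9.9432] v=[1.4076 1.2182]
Max displacement = 1.9432

Answer: 1.9432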